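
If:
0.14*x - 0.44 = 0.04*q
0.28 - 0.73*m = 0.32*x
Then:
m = 0.383561643835616 - 0.438356164383562*x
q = 3.5*x - 11.0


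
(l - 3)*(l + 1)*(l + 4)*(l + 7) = l^4 + 9*l^3 + 3*l^2 - 89*l - 84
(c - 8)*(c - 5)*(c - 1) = c^3 - 14*c^2 + 53*c - 40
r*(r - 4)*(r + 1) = r^3 - 3*r^2 - 4*r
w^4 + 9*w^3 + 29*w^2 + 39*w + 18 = (w + 1)*(w + 2)*(w + 3)^2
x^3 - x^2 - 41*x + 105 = (x - 5)*(x - 3)*(x + 7)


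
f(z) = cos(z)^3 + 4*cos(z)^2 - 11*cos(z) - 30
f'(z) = -3*sin(z)*cos(z)^2 - 8*sin(z)*cos(z) + 11*sin(z)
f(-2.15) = -22.94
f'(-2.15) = -12.12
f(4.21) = -23.89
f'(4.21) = -12.41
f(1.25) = -33.04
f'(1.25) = 7.76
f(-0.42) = -35.95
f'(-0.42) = -0.49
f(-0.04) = -36.00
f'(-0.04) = -0.00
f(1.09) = -34.13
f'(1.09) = 5.90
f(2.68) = -17.66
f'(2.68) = 7.02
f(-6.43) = -36.00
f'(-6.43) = -0.02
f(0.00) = -36.00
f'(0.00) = 0.00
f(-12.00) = -35.83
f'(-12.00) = 1.13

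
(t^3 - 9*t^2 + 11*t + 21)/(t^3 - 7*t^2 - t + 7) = (t - 3)/(t - 1)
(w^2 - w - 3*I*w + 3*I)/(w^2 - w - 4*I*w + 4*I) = (w - 3*I)/(w - 4*I)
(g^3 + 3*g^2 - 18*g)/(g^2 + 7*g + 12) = g*(g^2 + 3*g - 18)/(g^2 + 7*g + 12)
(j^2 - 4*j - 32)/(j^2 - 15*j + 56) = (j + 4)/(j - 7)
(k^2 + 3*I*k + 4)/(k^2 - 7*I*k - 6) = (k + 4*I)/(k - 6*I)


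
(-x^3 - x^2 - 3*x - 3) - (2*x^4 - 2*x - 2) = -2*x^4 - x^3 - x^2 - x - 1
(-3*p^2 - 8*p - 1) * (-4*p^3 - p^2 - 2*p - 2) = 12*p^5 + 35*p^4 + 18*p^3 + 23*p^2 + 18*p + 2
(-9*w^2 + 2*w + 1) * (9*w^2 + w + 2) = -81*w^4 + 9*w^3 - 7*w^2 + 5*w + 2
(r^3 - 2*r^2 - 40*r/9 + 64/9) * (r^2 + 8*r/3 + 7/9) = r^5 + 2*r^4/3 - 9*r^3 - 170*r^2/27 + 1256*r/81 + 448/81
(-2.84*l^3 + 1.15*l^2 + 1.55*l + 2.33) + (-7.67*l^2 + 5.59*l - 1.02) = -2.84*l^3 - 6.52*l^2 + 7.14*l + 1.31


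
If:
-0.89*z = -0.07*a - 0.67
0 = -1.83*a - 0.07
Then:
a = -0.04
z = 0.75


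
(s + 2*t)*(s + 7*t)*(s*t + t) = s^3*t + 9*s^2*t^2 + s^2*t + 14*s*t^3 + 9*s*t^2 + 14*t^3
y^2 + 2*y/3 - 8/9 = (y - 2/3)*(y + 4/3)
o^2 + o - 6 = (o - 2)*(o + 3)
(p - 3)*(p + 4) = p^2 + p - 12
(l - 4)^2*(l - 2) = l^3 - 10*l^2 + 32*l - 32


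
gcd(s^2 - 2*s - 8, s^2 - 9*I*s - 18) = 1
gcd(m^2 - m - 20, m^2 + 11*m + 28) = m + 4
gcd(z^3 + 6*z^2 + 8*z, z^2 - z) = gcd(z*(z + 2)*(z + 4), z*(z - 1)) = z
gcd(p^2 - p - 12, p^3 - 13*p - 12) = p^2 - p - 12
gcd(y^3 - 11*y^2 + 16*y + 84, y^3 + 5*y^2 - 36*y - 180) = y - 6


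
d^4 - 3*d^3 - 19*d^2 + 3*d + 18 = (d - 6)*(d - 1)*(d + 1)*(d + 3)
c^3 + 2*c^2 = c^2*(c + 2)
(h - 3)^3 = h^3 - 9*h^2 + 27*h - 27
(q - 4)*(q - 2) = q^2 - 6*q + 8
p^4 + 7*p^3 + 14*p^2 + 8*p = p*(p + 1)*(p + 2)*(p + 4)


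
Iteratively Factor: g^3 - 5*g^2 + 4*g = (g - 1)*(g^2 - 4*g) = g*(g - 1)*(g - 4)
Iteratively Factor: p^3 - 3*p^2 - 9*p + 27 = (p - 3)*(p^2 - 9) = (p - 3)*(p + 3)*(p - 3)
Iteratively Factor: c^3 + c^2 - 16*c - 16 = (c + 4)*(c^2 - 3*c - 4) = (c + 1)*(c + 4)*(c - 4)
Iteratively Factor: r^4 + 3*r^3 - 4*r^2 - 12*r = (r - 2)*(r^3 + 5*r^2 + 6*r) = r*(r - 2)*(r^2 + 5*r + 6) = r*(r - 2)*(r + 2)*(r + 3)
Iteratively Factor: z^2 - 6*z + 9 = (z - 3)*(z - 3)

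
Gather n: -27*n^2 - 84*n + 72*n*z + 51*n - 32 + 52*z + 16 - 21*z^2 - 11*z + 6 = -27*n^2 + n*(72*z - 33) - 21*z^2 + 41*z - 10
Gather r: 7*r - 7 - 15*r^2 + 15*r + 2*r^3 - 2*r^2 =2*r^3 - 17*r^2 + 22*r - 7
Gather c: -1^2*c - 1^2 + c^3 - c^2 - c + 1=c^3 - c^2 - 2*c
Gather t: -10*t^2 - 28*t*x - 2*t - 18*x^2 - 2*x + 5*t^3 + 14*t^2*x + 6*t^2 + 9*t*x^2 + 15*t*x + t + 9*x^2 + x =5*t^3 + t^2*(14*x - 4) + t*(9*x^2 - 13*x - 1) - 9*x^2 - x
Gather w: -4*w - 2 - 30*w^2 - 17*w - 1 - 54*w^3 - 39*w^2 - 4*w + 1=-54*w^3 - 69*w^2 - 25*w - 2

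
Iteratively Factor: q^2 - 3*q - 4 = (q - 4)*(q + 1)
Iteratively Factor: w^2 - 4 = (w - 2)*(w + 2)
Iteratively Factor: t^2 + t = (t + 1)*(t)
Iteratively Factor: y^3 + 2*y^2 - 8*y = (y + 4)*(y^2 - 2*y) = (y - 2)*(y + 4)*(y)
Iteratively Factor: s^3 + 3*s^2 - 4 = (s - 1)*(s^2 + 4*s + 4) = (s - 1)*(s + 2)*(s + 2)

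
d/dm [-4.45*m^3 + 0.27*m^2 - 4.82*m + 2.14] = -13.35*m^2 + 0.54*m - 4.82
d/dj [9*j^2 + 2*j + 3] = 18*j + 2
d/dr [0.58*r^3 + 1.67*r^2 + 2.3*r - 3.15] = 1.74*r^2 + 3.34*r + 2.3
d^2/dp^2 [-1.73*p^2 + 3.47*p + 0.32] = -3.46000000000000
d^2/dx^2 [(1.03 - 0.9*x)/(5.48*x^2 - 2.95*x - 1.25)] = ((0.9*x - 1.03)*(10.96*x - 2.95)*(21.92*x - 5.9) + (29.592*x - 16.5988)*(-5.48*x^2 + 2.95*x + 1.25))/(-5.48*x^2 + 2.95*x + 1.25)^3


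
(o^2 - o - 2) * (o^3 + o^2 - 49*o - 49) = o^5 - 52*o^3 - 2*o^2 + 147*o + 98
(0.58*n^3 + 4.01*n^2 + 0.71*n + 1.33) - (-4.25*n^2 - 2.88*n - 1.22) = 0.58*n^3 + 8.26*n^2 + 3.59*n + 2.55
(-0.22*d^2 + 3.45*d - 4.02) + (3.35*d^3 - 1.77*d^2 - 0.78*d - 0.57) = 3.35*d^3 - 1.99*d^2 + 2.67*d - 4.59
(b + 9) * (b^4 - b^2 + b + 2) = b^5 + 9*b^4 - b^3 - 8*b^2 + 11*b + 18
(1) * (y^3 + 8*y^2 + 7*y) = y^3 + 8*y^2 + 7*y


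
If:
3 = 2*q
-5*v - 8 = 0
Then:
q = 3/2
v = -8/5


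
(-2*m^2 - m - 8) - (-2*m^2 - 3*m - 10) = 2*m + 2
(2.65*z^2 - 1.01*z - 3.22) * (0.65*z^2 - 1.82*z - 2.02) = 1.7225*z^4 - 5.4795*z^3 - 5.6078*z^2 + 7.9006*z + 6.5044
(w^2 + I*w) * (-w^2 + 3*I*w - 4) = -w^4 + 2*I*w^3 - 7*w^2 - 4*I*w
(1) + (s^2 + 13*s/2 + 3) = s^2 + 13*s/2 + 4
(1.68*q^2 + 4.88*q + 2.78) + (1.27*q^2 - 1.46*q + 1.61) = 2.95*q^2 + 3.42*q + 4.39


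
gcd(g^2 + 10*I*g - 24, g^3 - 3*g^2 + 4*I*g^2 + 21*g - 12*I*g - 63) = 1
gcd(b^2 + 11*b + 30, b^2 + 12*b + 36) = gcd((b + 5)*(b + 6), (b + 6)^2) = b + 6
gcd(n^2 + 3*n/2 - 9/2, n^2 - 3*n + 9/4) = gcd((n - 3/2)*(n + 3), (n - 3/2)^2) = n - 3/2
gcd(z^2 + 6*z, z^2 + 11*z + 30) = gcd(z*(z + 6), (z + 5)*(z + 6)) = z + 6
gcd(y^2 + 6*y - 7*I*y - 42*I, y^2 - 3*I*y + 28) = y - 7*I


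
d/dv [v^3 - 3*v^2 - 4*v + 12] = 3*v^2 - 6*v - 4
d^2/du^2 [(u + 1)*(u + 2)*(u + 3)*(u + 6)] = 12*u^2 + 72*u + 94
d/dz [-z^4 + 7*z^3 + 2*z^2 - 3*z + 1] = -4*z^3 + 21*z^2 + 4*z - 3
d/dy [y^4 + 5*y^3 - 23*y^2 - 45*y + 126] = 4*y^3 + 15*y^2 - 46*y - 45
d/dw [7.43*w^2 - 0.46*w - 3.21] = 14.86*w - 0.46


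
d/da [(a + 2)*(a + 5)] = 2*a + 7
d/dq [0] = 0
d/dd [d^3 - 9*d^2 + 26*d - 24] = 3*d^2 - 18*d + 26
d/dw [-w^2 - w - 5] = -2*w - 1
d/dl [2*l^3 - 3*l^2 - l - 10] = 6*l^2 - 6*l - 1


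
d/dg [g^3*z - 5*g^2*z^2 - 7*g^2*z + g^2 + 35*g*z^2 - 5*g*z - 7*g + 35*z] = 3*g^2*z - 10*g*z^2 - 14*g*z + 2*g + 35*z^2 - 5*z - 7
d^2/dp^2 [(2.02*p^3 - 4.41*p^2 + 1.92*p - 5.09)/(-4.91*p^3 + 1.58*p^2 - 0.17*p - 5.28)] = (181.29193*p^6 - 267.608748*p^5 + 2168.223594*p^4 - 2270.224312*p^3 + 908.900178*p^2 - 1233.937092*p + 334.554106)/(118.370771*p^9 - 114.272394*p^8 + 49.067103*p^7 + 370.015036*p^6 - 244.068243*p^5 + 65.849286*p^4 + 402.144497*p^3 - 131.68584*p^2 + 14.217984*p + 147.197952)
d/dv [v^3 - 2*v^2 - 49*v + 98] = 3*v^2 - 4*v - 49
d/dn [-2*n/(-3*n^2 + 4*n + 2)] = 2*(-3*n^2 - 2)/(9*n^4 - 24*n^3 + 4*n^2 + 16*n + 4)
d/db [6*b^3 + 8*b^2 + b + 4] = 18*b^2 + 16*b + 1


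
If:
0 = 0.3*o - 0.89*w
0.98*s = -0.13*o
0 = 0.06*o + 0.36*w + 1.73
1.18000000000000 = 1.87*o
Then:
No Solution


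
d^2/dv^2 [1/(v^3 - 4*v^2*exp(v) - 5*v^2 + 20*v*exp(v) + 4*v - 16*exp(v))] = 2*((2*v^2*exp(v) - 2*v*exp(v) - 3*v - 8*exp(v) + 5)*(v^3 - 4*v^2*exp(v) - 5*v^2 + 20*v*exp(v) + 4*v - 16*exp(v)) + (-4*v^2*exp(v) + 3*v^2 + 12*v*exp(v) - 10*v + 4*exp(v) + 4)^2)/(v^3 - 4*v^2*exp(v) - 5*v^2 + 20*v*exp(v) + 4*v - 16*exp(v))^3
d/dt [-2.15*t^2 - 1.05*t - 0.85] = -4.3*t - 1.05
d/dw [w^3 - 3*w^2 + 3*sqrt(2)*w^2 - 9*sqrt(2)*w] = 3*w^2 - 6*w + 6*sqrt(2)*w - 9*sqrt(2)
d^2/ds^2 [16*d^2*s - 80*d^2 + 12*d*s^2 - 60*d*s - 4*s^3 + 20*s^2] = 24*d - 24*s + 40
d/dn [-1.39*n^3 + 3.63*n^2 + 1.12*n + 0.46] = -4.17*n^2 + 7.26*n + 1.12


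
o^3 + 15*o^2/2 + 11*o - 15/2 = (o - 1/2)*(o + 3)*(o + 5)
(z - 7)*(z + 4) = z^2 - 3*z - 28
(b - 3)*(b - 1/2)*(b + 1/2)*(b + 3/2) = b^4 - 3*b^3/2 - 19*b^2/4 + 3*b/8 + 9/8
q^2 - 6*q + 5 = (q - 5)*(q - 1)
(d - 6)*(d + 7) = d^2 + d - 42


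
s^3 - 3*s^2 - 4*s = s*(s - 4)*(s + 1)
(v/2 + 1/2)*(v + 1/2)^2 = v^3/2 + v^2 + 5*v/8 + 1/8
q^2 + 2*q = q*(q + 2)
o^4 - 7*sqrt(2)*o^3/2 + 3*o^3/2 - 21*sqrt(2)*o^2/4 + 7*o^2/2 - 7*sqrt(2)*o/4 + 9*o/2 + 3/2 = (o + 1/2)*(o + 1)*(o - 3*sqrt(2))*(o - sqrt(2)/2)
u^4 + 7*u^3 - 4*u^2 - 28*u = u*(u - 2)*(u + 2)*(u + 7)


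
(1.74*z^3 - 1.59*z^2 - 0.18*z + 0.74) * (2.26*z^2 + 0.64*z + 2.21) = 3.9324*z^5 - 2.4798*z^4 + 2.421*z^3 - 1.9567*z^2 + 0.0758*z + 1.6354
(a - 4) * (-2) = 8 - 2*a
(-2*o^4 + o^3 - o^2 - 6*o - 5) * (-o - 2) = 2*o^5 + 3*o^4 - o^3 + 8*o^2 + 17*o + 10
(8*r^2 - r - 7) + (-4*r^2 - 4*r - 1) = 4*r^2 - 5*r - 8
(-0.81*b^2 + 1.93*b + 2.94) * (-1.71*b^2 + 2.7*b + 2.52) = 1.3851*b^4 - 5.4873*b^3 - 1.8576*b^2 + 12.8016*b + 7.4088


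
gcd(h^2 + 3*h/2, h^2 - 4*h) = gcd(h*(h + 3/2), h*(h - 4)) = h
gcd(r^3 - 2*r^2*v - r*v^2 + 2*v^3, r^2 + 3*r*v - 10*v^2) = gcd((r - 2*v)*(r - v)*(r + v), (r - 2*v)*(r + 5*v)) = r - 2*v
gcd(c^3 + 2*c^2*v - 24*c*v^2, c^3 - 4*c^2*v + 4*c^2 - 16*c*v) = -c^2 + 4*c*v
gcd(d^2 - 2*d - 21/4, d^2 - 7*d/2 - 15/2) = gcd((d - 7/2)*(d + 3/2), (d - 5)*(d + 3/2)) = d + 3/2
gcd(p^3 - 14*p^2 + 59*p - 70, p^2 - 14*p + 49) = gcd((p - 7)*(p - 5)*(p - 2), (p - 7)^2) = p - 7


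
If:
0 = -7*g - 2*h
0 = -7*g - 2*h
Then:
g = -2*h/7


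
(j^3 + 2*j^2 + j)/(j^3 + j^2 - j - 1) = j/(j - 1)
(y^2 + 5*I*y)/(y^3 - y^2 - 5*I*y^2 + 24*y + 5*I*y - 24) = y*(y + 5*I)/(y^3 - y^2*(1 + 5*I) + y*(24 + 5*I) - 24)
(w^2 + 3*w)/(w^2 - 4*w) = (w + 3)/(w - 4)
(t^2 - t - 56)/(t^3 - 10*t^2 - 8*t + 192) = (t + 7)/(t^2 - 2*t - 24)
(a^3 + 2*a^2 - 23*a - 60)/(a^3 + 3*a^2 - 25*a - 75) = (a + 4)/(a + 5)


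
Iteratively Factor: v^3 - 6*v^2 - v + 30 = (v + 2)*(v^2 - 8*v + 15) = (v - 3)*(v + 2)*(v - 5)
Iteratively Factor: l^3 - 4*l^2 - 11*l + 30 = (l - 2)*(l^2 - 2*l - 15) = (l - 5)*(l - 2)*(l + 3)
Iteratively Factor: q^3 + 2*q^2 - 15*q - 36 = (q - 4)*(q^2 + 6*q + 9) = (q - 4)*(q + 3)*(q + 3)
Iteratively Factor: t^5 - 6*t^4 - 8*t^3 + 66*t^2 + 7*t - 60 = (t + 3)*(t^4 - 9*t^3 + 19*t^2 + 9*t - 20) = (t - 1)*(t + 3)*(t^3 - 8*t^2 + 11*t + 20) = (t - 5)*(t - 1)*(t + 3)*(t^2 - 3*t - 4) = (t - 5)*(t - 4)*(t - 1)*(t + 3)*(t + 1)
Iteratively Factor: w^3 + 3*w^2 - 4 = (w - 1)*(w^2 + 4*w + 4) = (w - 1)*(w + 2)*(w + 2)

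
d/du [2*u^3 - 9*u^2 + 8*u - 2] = 6*u^2 - 18*u + 8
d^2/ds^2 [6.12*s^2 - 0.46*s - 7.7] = 12.2400000000000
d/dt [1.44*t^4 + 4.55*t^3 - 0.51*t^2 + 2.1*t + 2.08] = 5.76*t^3 + 13.65*t^2 - 1.02*t + 2.1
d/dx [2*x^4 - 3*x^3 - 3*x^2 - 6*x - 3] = 8*x^3 - 9*x^2 - 6*x - 6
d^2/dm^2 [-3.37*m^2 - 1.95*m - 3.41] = -6.74000000000000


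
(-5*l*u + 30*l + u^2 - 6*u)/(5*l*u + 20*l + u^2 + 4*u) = (-5*l*u + 30*l + u^2 - 6*u)/(5*l*u + 20*l + u^2 + 4*u)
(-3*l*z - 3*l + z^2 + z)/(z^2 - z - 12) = (3*l*z + 3*l - z^2 - z)/(-z^2 + z + 12)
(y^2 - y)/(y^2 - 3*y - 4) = y*(1 - y)/(-y^2 + 3*y + 4)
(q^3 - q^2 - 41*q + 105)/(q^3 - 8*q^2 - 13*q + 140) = (q^2 + 4*q - 21)/(q^2 - 3*q - 28)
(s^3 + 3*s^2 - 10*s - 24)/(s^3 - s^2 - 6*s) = (s + 4)/s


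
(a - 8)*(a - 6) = a^2 - 14*a + 48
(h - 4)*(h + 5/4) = h^2 - 11*h/4 - 5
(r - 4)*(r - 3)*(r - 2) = r^3 - 9*r^2 + 26*r - 24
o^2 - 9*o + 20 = (o - 5)*(o - 4)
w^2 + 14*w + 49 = (w + 7)^2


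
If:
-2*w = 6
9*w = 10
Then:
No Solution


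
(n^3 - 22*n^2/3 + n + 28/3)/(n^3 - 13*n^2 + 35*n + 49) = (n - 4/3)/(n - 7)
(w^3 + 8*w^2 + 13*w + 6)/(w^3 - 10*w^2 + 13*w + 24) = (w^2 + 7*w + 6)/(w^2 - 11*w + 24)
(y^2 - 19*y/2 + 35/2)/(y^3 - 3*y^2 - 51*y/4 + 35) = 2*(y - 7)/(2*y^2 - y - 28)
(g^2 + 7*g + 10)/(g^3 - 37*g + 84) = (g^2 + 7*g + 10)/(g^3 - 37*g + 84)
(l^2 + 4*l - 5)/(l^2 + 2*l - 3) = (l + 5)/(l + 3)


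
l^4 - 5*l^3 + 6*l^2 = l^2*(l - 3)*(l - 2)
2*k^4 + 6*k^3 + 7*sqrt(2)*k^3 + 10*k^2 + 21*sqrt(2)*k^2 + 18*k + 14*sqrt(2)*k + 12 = (k + 2)*(k + 3*sqrt(2))*(sqrt(2)*k + 1)*(sqrt(2)*k + sqrt(2))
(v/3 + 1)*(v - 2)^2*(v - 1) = v^4/3 - 2*v^3/3 - 7*v^2/3 + 20*v/3 - 4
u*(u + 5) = u^2 + 5*u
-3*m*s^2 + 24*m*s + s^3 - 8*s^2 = s*(-3*m + s)*(s - 8)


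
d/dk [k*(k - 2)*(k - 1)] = 3*k^2 - 6*k + 2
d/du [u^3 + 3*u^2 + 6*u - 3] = 3*u^2 + 6*u + 6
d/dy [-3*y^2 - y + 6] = -6*y - 1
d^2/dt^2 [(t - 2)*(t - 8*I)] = 2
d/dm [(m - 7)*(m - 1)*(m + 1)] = 3*m^2 - 14*m - 1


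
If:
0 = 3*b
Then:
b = 0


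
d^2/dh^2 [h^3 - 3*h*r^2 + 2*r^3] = 6*h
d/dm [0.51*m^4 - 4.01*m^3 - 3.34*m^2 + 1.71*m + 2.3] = 2.04*m^3 - 12.03*m^2 - 6.68*m + 1.71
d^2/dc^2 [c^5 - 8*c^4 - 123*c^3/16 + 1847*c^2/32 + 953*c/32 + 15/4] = 20*c^3 - 96*c^2 - 369*c/8 + 1847/16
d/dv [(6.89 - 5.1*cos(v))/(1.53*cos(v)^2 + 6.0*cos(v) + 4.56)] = (-7.803*cos(v)^2 + 21.0834*cos(v) + 64.596)*sin(v)/(2.3409*cos(v)^4 + 18.36*cos(v)^3 + 49.9536*cos(v)^2 + 54.72*cos(v) + 20.7936)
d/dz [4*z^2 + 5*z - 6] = 8*z + 5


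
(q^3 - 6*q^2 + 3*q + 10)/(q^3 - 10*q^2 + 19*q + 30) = (q - 2)/(q - 6)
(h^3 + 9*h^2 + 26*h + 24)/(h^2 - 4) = (h^2 + 7*h + 12)/(h - 2)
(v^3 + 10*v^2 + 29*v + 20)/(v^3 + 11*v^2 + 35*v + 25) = (v + 4)/(v + 5)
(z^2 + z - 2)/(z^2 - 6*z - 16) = (z - 1)/(z - 8)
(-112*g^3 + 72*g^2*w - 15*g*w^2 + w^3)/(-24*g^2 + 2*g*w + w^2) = (28*g^2 - 11*g*w + w^2)/(6*g + w)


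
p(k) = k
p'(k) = 1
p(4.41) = 4.41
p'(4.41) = 1.00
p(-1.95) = -1.95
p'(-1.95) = 1.00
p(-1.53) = -1.53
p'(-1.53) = 1.00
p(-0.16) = -0.16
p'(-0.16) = 1.00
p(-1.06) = -1.06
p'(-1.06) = 1.00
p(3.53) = 3.53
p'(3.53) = 1.00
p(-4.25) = -4.25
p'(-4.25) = 1.00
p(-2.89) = -2.89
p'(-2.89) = 1.00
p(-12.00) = -12.00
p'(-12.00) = 1.00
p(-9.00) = -9.00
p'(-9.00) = 1.00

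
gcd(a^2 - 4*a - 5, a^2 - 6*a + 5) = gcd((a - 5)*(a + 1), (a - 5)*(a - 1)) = a - 5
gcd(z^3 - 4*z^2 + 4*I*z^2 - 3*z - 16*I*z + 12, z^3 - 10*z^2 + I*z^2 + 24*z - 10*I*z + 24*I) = z^2 + z*(-4 + I) - 4*I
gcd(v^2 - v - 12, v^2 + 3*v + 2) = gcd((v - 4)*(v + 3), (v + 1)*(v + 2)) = 1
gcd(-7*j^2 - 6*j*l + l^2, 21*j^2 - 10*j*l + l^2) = 7*j - l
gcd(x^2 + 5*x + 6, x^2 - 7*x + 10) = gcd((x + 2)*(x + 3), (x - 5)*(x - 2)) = 1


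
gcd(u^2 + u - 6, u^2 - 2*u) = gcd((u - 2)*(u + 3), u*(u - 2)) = u - 2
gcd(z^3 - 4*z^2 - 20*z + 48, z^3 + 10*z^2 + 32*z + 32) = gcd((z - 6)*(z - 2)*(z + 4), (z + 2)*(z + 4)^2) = z + 4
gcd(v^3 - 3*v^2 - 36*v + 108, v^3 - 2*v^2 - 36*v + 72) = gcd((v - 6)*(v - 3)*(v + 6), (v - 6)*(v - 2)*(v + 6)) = v^2 - 36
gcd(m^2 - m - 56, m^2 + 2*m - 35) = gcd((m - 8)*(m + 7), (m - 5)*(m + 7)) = m + 7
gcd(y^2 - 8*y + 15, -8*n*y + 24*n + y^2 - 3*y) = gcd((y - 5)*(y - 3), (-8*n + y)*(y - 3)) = y - 3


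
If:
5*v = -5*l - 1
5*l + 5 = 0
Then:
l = -1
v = 4/5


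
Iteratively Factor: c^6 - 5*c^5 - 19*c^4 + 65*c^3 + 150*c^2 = (c - 5)*(c^5 - 19*c^3 - 30*c^2) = c*(c - 5)*(c^4 - 19*c^2 - 30*c) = c*(c - 5)*(c + 3)*(c^3 - 3*c^2 - 10*c) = c*(c - 5)*(c + 2)*(c + 3)*(c^2 - 5*c) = c*(c - 5)^2*(c + 2)*(c + 3)*(c)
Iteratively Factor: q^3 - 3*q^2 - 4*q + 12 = (q + 2)*(q^2 - 5*q + 6) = (q - 2)*(q + 2)*(q - 3)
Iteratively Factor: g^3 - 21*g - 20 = (g - 5)*(g^2 + 5*g + 4) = (g - 5)*(g + 1)*(g + 4)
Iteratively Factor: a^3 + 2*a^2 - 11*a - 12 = (a + 4)*(a^2 - 2*a - 3) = (a + 1)*(a + 4)*(a - 3)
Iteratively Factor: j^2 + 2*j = (j)*(j + 2)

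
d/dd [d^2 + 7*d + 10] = 2*d + 7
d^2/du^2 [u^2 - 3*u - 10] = 2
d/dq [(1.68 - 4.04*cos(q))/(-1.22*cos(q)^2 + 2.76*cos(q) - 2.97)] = (4.9288*cos(q)^2 - 4.0992*cos(q) - 7.362)*sin(q)/(1.4884*cos(q)^4 - 6.7344*cos(q)^3 + 14.8644*cos(q)^2 - 16.3944*cos(q) + 8.8209)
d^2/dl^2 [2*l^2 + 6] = 4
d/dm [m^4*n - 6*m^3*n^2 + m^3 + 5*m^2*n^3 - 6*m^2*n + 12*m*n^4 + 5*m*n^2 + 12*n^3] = 4*m^3*n - 18*m^2*n^2 + 3*m^2 + 10*m*n^3 - 12*m*n + 12*n^4 + 5*n^2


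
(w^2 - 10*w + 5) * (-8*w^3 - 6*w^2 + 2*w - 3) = -8*w^5 + 74*w^4 + 22*w^3 - 53*w^2 + 40*w - 15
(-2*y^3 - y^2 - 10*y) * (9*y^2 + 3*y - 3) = -18*y^5 - 15*y^4 - 87*y^3 - 27*y^2 + 30*y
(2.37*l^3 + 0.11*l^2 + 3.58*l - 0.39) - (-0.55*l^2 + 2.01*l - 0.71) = 2.37*l^3 + 0.66*l^2 + 1.57*l + 0.32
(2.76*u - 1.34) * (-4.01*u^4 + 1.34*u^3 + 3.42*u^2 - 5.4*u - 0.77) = -11.0676*u^5 + 9.0718*u^4 + 7.6436*u^3 - 19.4868*u^2 + 5.1108*u + 1.0318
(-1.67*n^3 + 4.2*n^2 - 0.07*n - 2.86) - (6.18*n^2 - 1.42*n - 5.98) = -1.67*n^3 - 1.98*n^2 + 1.35*n + 3.12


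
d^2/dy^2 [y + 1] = 0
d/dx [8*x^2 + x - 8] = 16*x + 1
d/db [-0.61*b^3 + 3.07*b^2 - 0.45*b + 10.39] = -1.83*b^2 + 6.14*b - 0.45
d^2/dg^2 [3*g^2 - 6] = 6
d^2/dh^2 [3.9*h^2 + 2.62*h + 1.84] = 7.80000000000000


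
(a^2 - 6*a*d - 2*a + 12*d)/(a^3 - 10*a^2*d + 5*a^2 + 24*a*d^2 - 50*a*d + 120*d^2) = (a - 2)/(a^2 - 4*a*d + 5*a - 20*d)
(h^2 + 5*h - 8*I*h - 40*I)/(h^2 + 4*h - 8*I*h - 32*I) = (h + 5)/(h + 4)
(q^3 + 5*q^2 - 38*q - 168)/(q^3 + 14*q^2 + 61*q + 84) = (q - 6)/(q + 3)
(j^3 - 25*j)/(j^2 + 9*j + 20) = j*(j - 5)/(j + 4)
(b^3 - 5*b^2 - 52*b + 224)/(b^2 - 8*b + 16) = (b^2 - b - 56)/(b - 4)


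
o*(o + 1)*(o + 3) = o^3 + 4*o^2 + 3*o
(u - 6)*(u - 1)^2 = u^3 - 8*u^2 + 13*u - 6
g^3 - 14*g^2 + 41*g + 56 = (g - 8)*(g - 7)*(g + 1)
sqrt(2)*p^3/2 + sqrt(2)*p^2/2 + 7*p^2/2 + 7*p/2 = p*(p + 7*sqrt(2)/2)*(sqrt(2)*p/2 + sqrt(2)/2)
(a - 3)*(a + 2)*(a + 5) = a^3 + 4*a^2 - 11*a - 30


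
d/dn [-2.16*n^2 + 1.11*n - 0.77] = 1.11 - 4.32*n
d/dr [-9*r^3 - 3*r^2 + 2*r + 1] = -27*r^2 - 6*r + 2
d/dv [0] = 0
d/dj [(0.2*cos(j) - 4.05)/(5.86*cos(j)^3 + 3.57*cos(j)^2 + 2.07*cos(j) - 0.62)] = (2.344*cos(j)^3 - 70.485*cos(j)^2 - 28.917*cos(j) - 8.2595)*sin(j)/(34.3396*cos(j)^6 + 41.8404*cos(j)^5 + 37.0053*cos(j)^4 + 7.5134*cos(j)^3 - 0.141900000000001*cos(j)^2 - 2.5668*cos(j) + 0.3844)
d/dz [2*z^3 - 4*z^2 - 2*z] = 6*z^2 - 8*z - 2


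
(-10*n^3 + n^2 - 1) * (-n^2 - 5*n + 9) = 10*n^5 + 49*n^4 - 95*n^3 + 10*n^2 + 5*n - 9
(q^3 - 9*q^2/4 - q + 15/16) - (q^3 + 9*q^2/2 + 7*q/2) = -27*q^2/4 - 9*q/2 + 15/16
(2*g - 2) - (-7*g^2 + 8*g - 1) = 7*g^2 - 6*g - 1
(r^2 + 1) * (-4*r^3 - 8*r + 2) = -4*r^5 - 12*r^3 + 2*r^2 - 8*r + 2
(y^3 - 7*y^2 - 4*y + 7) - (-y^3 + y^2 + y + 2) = 2*y^3 - 8*y^2 - 5*y + 5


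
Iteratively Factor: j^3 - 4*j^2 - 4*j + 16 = (j - 4)*(j^2 - 4) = (j - 4)*(j + 2)*(j - 2)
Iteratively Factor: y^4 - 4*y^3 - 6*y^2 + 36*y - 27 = (y - 3)*(y^3 - y^2 - 9*y + 9) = (y - 3)^2*(y^2 + 2*y - 3) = (y - 3)^2*(y + 3)*(y - 1)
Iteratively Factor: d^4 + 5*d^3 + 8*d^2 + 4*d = (d)*(d^3 + 5*d^2 + 8*d + 4) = d*(d + 2)*(d^2 + 3*d + 2) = d*(d + 2)^2*(d + 1)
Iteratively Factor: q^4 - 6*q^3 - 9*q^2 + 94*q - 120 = (q - 5)*(q^3 - q^2 - 14*q + 24) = (q - 5)*(q - 3)*(q^2 + 2*q - 8) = (q - 5)*(q - 3)*(q - 2)*(q + 4)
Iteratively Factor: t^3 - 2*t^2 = (t)*(t^2 - 2*t) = t*(t - 2)*(t)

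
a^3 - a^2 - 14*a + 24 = (a - 3)*(a - 2)*(a + 4)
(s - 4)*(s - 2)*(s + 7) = s^3 + s^2 - 34*s + 56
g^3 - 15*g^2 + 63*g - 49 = (g - 7)^2*(g - 1)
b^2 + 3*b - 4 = (b - 1)*(b + 4)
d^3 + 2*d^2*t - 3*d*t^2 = d*(d - t)*(d + 3*t)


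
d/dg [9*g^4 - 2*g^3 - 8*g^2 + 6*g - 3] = 36*g^3 - 6*g^2 - 16*g + 6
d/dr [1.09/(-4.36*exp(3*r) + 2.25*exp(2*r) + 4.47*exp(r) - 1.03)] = (14.2572*exp(2*r) - 4.905*exp(r) - 4.8723)*exp(r)/(4.36*exp(3*r) - 2.25*exp(2*r) - 4.47*exp(r) + 1.03)^2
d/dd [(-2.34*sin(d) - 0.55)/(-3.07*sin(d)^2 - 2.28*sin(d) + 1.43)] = (-3.377*sin(d) + 3.5919*cos(2*d) - 8.1921)*cos(d)/(3.07*sin(d)^2 + 2.28*sin(d) - 1.43)^2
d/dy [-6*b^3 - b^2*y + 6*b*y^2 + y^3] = -b^2 + 12*b*y + 3*y^2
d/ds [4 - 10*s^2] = -20*s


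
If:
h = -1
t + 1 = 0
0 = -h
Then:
No Solution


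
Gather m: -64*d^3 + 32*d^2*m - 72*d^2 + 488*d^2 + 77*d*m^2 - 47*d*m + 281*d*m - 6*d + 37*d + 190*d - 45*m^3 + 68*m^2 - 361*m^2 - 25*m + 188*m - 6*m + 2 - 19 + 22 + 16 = -64*d^3 + 416*d^2 + 221*d - 45*m^3 + m^2*(77*d - 293) + m*(32*d^2 + 234*d + 157) + 21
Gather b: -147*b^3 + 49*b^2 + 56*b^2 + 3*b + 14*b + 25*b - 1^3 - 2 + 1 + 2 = -147*b^3 + 105*b^2 + 42*b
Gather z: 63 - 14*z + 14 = 77 - 14*z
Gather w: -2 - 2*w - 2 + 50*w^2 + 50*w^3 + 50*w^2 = 50*w^3 + 100*w^2 - 2*w - 4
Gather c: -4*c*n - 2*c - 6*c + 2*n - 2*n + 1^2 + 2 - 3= c*(-4*n - 8)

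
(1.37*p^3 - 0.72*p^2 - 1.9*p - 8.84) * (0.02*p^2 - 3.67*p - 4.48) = 0.0274*p^5 - 5.0423*p^4 - 3.5332*p^3 + 10.0218*p^2 + 40.9548*p + 39.6032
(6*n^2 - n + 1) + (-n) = 6*n^2 - 2*n + 1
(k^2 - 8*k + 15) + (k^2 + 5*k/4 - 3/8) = 2*k^2 - 27*k/4 + 117/8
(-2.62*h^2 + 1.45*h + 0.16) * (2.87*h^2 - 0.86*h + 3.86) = -7.5194*h^4 + 6.4147*h^3 - 10.901*h^2 + 5.4594*h + 0.6176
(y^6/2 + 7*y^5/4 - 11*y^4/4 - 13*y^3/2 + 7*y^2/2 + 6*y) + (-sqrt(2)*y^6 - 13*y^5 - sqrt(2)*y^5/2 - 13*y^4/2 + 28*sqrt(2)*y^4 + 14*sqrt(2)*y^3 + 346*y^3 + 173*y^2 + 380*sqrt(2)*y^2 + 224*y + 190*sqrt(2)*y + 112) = -sqrt(2)*y^6 + y^6/2 - 45*y^5/4 - sqrt(2)*y^5/2 - 37*y^4/4 + 28*sqrt(2)*y^4 + 14*sqrt(2)*y^3 + 679*y^3/2 + 353*y^2/2 + 380*sqrt(2)*y^2 + 230*y + 190*sqrt(2)*y + 112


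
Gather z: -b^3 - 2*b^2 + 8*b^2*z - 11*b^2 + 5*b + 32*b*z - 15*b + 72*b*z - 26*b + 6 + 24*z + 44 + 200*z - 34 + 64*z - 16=-b^3 - 13*b^2 - 36*b + z*(8*b^2 + 104*b + 288)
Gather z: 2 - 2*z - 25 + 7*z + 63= 5*z + 40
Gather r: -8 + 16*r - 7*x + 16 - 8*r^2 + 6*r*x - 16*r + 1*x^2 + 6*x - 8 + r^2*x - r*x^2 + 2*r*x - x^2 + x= r^2*(x - 8) + r*(-x^2 + 8*x)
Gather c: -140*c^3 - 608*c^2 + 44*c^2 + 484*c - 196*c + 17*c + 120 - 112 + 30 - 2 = -140*c^3 - 564*c^2 + 305*c + 36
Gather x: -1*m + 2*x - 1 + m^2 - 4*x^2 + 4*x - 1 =m^2 - m - 4*x^2 + 6*x - 2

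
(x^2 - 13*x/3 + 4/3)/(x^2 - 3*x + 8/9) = 3*(x - 4)/(3*x - 8)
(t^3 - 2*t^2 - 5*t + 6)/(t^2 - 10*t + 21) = (t^2 + t - 2)/(t - 7)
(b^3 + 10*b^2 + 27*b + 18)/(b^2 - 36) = (b^2 + 4*b + 3)/(b - 6)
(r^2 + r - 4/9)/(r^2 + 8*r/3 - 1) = (r + 4/3)/(r + 3)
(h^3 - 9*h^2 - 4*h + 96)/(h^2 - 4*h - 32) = (h^2 - h - 12)/(h + 4)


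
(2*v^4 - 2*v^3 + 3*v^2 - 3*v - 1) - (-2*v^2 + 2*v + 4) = 2*v^4 - 2*v^3 + 5*v^2 - 5*v - 5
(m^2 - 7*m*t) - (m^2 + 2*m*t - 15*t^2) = -9*m*t + 15*t^2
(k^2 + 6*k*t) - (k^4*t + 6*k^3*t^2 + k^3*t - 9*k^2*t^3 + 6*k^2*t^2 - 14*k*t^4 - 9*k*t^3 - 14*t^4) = -k^4*t - 6*k^3*t^2 - k^3*t + 9*k^2*t^3 - 6*k^2*t^2 + k^2 + 14*k*t^4 + 9*k*t^3 + 6*k*t + 14*t^4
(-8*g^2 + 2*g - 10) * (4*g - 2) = -32*g^3 + 24*g^2 - 44*g + 20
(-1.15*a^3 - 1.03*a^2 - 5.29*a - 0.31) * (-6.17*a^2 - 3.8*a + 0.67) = 7.0955*a^5 + 10.7251*a^4 + 35.7828*a^3 + 21.3246*a^2 - 2.3663*a - 0.2077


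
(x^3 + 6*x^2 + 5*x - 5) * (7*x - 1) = 7*x^4 + 41*x^3 + 29*x^2 - 40*x + 5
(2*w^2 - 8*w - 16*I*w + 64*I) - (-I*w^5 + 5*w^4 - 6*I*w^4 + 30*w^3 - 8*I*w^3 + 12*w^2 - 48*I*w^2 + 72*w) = I*w^5 - 5*w^4 + 6*I*w^4 - 30*w^3 + 8*I*w^3 - 10*w^2 + 48*I*w^2 - 80*w - 16*I*w + 64*I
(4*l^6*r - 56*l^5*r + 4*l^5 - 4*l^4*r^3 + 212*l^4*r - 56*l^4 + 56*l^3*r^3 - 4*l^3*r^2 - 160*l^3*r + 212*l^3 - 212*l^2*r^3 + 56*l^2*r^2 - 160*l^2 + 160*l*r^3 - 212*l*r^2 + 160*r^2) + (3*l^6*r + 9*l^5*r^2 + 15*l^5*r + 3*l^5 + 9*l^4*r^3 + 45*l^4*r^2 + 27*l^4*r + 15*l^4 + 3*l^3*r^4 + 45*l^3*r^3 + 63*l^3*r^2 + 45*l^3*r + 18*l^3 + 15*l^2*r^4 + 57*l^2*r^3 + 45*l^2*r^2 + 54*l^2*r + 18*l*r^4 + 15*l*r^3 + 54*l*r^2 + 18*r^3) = 7*l^6*r + 9*l^5*r^2 - 41*l^5*r + 7*l^5 + 5*l^4*r^3 + 45*l^4*r^2 + 239*l^4*r - 41*l^4 + 3*l^3*r^4 + 101*l^3*r^3 + 59*l^3*r^2 - 115*l^3*r + 230*l^3 + 15*l^2*r^4 - 155*l^2*r^3 + 101*l^2*r^2 + 54*l^2*r - 160*l^2 + 18*l*r^4 + 175*l*r^3 - 158*l*r^2 + 18*r^3 + 160*r^2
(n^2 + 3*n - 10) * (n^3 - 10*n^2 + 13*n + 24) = n^5 - 7*n^4 - 27*n^3 + 163*n^2 - 58*n - 240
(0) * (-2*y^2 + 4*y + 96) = 0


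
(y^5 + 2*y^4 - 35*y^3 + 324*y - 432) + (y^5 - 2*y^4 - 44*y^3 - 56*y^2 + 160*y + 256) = 2*y^5 - 79*y^3 - 56*y^2 + 484*y - 176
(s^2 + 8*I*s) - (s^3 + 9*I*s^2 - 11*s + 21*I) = -s^3 + s^2 - 9*I*s^2 + 11*s + 8*I*s - 21*I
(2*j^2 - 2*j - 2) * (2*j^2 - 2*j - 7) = 4*j^4 - 8*j^3 - 14*j^2 + 18*j + 14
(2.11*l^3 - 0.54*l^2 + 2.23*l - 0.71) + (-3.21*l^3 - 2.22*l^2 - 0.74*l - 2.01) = -1.1*l^3 - 2.76*l^2 + 1.49*l - 2.72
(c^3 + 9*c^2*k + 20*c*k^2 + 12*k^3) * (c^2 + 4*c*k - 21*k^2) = c^5 + 13*c^4*k + 35*c^3*k^2 - 97*c^2*k^3 - 372*c*k^4 - 252*k^5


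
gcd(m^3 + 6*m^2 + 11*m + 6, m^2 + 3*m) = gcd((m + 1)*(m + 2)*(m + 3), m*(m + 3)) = m + 3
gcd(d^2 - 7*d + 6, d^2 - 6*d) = d - 6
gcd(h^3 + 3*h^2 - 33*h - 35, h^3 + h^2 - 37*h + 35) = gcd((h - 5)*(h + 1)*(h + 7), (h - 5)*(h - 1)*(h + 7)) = h^2 + 2*h - 35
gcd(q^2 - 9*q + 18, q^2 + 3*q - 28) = 1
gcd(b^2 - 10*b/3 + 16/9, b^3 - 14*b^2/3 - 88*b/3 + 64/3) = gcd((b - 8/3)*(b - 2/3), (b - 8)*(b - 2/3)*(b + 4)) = b - 2/3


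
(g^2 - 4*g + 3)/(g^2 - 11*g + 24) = (g - 1)/(g - 8)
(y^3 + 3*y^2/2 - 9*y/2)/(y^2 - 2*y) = (2*y^2 + 3*y - 9)/(2*(y - 2))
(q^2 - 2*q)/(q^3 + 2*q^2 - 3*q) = (q - 2)/(q^2 + 2*q - 3)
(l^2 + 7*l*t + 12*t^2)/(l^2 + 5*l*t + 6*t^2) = (l + 4*t)/(l + 2*t)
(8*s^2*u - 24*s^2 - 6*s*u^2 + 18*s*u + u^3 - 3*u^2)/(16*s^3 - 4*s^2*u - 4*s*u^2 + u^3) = (u - 3)/(2*s + u)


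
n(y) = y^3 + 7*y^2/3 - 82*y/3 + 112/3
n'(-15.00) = 577.67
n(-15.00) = -2402.67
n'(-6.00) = 52.67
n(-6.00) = 69.33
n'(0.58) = -23.62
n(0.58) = 22.46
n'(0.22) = -26.16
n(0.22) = 31.44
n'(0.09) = -26.89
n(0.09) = 34.89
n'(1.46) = -14.13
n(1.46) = 5.51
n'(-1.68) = -26.71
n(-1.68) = 85.10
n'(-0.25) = -28.31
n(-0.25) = 44.30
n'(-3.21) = -11.40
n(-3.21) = 116.04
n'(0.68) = -22.77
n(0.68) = 20.14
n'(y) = 3*y^2 + 14*y/3 - 82/3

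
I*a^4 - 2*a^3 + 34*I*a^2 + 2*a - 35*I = (a - 1)*(a - 5*I)*(a + 7*I)*(I*a + I)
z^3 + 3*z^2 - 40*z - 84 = (z - 6)*(z + 2)*(z + 7)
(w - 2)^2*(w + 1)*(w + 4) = w^4 + w^3 - 12*w^2 + 4*w + 16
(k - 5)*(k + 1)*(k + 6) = k^3 + 2*k^2 - 29*k - 30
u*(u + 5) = u^2 + 5*u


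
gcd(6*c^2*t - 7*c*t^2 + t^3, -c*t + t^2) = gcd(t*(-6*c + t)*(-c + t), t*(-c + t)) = -c*t + t^2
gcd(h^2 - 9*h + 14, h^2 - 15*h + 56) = h - 7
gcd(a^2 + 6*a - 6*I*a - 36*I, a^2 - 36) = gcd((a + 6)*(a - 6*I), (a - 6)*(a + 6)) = a + 6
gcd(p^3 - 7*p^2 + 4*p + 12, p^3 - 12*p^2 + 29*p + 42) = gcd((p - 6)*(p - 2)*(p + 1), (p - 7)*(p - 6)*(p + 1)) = p^2 - 5*p - 6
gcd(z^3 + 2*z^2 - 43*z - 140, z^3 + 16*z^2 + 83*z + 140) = z^2 + 9*z + 20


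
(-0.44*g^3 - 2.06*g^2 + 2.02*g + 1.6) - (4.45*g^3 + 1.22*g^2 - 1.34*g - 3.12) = -4.89*g^3 - 3.28*g^2 + 3.36*g + 4.72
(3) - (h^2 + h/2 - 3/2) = -h^2 - h/2 + 9/2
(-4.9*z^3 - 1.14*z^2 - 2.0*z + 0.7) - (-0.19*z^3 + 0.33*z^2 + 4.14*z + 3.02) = -4.71*z^3 - 1.47*z^2 - 6.14*z - 2.32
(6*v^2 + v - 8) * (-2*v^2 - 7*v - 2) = -12*v^4 - 44*v^3 - 3*v^2 + 54*v + 16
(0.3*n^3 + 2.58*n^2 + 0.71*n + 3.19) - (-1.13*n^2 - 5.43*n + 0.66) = 0.3*n^3 + 3.71*n^2 + 6.14*n + 2.53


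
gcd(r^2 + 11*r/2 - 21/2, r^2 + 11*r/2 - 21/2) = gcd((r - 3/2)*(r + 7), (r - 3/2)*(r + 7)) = r^2 + 11*r/2 - 21/2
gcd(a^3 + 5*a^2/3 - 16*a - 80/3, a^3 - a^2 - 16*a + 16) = a^2 - 16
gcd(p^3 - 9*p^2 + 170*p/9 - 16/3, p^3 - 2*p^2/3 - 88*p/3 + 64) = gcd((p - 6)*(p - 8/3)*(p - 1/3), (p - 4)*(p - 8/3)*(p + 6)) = p - 8/3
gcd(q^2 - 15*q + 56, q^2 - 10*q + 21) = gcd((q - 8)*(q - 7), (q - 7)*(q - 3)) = q - 7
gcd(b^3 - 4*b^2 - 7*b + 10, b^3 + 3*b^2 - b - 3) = b - 1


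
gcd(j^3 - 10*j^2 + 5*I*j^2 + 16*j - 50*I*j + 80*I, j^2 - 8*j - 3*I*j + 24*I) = j - 8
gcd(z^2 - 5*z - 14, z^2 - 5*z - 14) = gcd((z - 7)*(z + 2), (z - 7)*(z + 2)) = z^2 - 5*z - 14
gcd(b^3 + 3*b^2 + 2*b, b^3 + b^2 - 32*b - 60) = b + 2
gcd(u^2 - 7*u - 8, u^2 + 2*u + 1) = u + 1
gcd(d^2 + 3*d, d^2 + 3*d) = d^2 + 3*d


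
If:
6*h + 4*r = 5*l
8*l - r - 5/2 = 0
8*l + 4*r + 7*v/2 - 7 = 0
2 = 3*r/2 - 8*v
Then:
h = -4763/17376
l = 1249/2896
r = 172/181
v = -13/181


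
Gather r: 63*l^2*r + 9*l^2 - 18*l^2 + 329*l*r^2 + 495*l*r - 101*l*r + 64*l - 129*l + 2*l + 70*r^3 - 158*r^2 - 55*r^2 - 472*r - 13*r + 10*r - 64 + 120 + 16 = -9*l^2 - 63*l + 70*r^3 + r^2*(329*l - 213) + r*(63*l^2 + 394*l - 475) + 72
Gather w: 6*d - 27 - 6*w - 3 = 6*d - 6*w - 30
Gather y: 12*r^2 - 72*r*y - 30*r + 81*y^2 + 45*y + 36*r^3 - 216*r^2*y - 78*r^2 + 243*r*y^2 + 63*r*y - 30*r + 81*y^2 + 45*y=36*r^3 - 66*r^2 - 60*r + y^2*(243*r + 162) + y*(-216*r^2 - 9*r + 90)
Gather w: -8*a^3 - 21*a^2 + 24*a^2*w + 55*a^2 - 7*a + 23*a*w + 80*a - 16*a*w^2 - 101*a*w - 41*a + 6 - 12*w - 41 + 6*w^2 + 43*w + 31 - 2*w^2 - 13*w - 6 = -8*a^3 + 34*a^2 + 32*a + w^2*(4 - 16*a) + w*(24*a^2 - 78*a + 18) - 10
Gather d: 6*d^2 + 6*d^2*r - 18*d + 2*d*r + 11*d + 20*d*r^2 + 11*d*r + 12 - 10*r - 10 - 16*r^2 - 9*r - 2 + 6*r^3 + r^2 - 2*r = d^2*(6*r + 6) + d*(20*r^2 + 13*r - 7) + 6*r^3 - 15*r^2 - 21*r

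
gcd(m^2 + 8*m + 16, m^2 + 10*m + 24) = m + 4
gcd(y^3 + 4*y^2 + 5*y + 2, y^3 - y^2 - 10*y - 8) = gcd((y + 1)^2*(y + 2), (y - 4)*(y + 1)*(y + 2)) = y^2 + 3*y + 2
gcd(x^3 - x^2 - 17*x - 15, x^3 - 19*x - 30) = x^2 - 2*x - 15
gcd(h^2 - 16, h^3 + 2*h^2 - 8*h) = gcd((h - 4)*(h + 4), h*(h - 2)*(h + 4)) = h + 4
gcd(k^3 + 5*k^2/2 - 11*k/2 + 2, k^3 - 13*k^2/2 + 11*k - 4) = k - 1/2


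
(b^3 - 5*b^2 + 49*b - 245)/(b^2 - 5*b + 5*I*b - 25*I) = (b^2 + 49)/(b + 5*I)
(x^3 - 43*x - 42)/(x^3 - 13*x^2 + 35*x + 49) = (x + 6)/(x - 7)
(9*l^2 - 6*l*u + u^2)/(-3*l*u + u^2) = (-3*l + u)/u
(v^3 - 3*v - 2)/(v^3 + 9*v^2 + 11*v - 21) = (v^3 - 3*v - 2)/(v^3 + 9*v^2 + 11*v - 21)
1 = 1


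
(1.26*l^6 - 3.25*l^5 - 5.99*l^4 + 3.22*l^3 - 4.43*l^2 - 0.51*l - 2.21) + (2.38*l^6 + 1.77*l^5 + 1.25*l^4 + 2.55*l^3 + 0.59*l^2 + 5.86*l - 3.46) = 3.64*l^6 - 1.48*l^5 - 4.74*l^4 + 5.77*l^3 - 3.84*l^2 + 5.35*l - 5.67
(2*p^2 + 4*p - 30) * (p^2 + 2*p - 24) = 2*p^4 + 8*p^3 - 70*p^2 - 156*p + 720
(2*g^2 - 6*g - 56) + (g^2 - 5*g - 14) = 3*g^2 - 11*g - 70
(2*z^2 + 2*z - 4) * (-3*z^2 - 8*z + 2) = -6*z^4 - 22*z^3 + 36*z - 8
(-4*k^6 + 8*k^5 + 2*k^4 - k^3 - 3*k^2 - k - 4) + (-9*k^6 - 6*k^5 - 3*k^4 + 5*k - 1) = -13*k^6 + 2*k^5 - k^4 - k^3 - 3*k^2 + 4*k - 5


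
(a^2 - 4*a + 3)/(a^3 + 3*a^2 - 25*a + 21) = 1/(a + 7)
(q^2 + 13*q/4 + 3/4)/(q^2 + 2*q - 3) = (q + 1/4)/(q - 1)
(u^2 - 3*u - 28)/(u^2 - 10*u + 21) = (u + 4)/(u - 3)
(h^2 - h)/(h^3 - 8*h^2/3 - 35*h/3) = 3*(1 - h)/(-3*h^2 + 8*h + 35)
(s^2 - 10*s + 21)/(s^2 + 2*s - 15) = (s - 7)/(s + 5)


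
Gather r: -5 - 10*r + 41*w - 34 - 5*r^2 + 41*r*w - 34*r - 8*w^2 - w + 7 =-5*r^2 + r*(41*w - 44) - 8*w^2 + 40*w - 32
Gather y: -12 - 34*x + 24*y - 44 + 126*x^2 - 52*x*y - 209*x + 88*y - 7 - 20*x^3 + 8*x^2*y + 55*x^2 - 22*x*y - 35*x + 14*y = -20*x^3 + 181*x^2 - 278*x + y*(8*x^2 - 74*x + 126) - 63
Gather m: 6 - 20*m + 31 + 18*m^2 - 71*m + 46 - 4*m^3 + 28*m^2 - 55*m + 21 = -4*m^3 + 46*m^2 - 146*m + 104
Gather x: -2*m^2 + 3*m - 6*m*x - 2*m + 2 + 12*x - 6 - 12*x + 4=-2*m^2 - 6*m*x + m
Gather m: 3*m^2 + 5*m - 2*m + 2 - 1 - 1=3*m^2 + 3*m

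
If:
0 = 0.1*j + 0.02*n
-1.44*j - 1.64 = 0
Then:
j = -1.14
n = 5.69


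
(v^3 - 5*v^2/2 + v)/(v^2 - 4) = v*(2*v - 1)/(2*(v + 2))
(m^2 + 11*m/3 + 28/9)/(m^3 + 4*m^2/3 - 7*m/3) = (m + 4/3)/(m*(m - 1))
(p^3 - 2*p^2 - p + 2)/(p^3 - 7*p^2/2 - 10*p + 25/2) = 2*(p^2 - p - 2)/(2*p^2 - 5*p - 25)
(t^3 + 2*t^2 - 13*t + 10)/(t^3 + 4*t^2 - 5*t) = (t - 2)/t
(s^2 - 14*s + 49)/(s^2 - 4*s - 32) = (-s^2 + 14*s - 49)/(-s^2 + 4*s + 32)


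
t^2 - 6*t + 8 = (t - 4)*(t - 2)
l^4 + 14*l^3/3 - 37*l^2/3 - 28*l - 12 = (l - 3)*(l + 2/3)*(l + 1)*(l + 6)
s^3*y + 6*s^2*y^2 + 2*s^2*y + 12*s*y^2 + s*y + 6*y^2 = (s + 1)*(s + 6*y)*(s*y + y)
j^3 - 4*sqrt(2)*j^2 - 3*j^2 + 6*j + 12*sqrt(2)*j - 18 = (j - 3)*(j - 3*sqrt(2))*(j - sqrt(2))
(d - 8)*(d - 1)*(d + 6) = d^3 - 3*d^2 - 46*d + 48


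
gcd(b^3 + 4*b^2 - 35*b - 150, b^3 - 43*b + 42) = b - 6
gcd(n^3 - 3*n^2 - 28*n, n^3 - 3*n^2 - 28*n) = n^3 - 3*n^2 - 28*n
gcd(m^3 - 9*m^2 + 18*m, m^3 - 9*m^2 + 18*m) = m^3 - 9*m^2 + 18*m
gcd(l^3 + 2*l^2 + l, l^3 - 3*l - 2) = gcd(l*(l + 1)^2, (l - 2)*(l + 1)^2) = l^2 + 2*l + 1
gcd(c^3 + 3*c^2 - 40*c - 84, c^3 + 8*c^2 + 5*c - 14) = c^2 + 9*c + 14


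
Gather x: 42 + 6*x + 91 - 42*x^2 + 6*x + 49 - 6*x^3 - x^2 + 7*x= -6*x^3 - 43*x^2 + 19*x + 182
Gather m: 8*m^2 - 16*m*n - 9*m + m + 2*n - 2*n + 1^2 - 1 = 8*m^2 + m*(-16*n - 8)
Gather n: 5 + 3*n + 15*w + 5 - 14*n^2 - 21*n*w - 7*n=-14*n^2 + n*(-21*w - 4) + 15*w + 10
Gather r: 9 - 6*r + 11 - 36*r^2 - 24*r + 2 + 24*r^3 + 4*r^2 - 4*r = 24*r^3 - 32*r^2 - 34*r + 22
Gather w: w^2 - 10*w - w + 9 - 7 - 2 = w^2 - 11*w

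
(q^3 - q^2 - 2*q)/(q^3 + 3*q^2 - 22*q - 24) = q*(q - 2)/(q^2 + 2*q - 24)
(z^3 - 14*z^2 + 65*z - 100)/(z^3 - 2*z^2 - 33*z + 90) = (z^2 - 9*z + 20)/(z^2 + 3*z - 18)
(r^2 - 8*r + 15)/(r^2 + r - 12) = (r - 5)/(r + 4)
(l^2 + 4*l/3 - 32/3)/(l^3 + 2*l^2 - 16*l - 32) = (l - 8/3)/(l^2 - 2*l - 8)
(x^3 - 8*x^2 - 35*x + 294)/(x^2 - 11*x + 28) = (x^2 - x - 42)/(x - 4)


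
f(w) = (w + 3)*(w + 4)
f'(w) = 2*w + 7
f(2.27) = 33.04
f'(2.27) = 11.54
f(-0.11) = 11.24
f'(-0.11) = 6.78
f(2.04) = 30.44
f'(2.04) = 11.08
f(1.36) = 23.37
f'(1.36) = 9.72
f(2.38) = 34.32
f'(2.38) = 11.76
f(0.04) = 12.28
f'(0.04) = 7.08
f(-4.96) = 1.88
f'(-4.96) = -2.92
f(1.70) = 26.79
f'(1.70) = 10.40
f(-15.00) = 132.00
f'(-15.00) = -23.00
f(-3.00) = 0.00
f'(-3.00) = 1.00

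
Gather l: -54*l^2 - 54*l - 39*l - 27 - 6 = -54*l^2 - 93*l - 33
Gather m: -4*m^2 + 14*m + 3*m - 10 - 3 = -4*m^2 + 17*m - 13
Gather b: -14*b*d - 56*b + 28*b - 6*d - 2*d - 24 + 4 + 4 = b*(-14*d - 28) - 8*d - 16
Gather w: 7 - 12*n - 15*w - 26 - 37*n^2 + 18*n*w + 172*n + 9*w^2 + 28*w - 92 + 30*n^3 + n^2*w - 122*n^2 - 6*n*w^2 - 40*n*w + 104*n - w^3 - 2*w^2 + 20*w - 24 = 30*n^3 - 159*n^2 + 264*n - w^3 + w^2*(7 - 6*n) + w*(n^2 - 22*n + 33) - 135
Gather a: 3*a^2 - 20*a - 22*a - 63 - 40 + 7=3*a^2 - 42*a - 96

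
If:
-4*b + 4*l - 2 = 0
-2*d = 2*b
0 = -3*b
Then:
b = 0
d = 0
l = 1/2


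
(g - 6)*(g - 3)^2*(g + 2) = g^4 - 10*g^3 + 21*g^2 + 36*g - 108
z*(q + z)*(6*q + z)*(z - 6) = 6*q^2*z^2 - 36*q^2*z + 7*q*z^3 - 42*q*z^2 + z^4 - 6*z^3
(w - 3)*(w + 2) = w^2 - w - 6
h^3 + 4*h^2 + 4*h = h*(h + 2)^2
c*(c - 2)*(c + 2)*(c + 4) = c^4 + 4*c^3 - 4*c^2 - 16*c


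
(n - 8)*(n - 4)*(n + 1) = n^3 - 11*n^2 + 20*n + 32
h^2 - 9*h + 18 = (h - 6)*(h - 3)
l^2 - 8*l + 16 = (l - 4)^2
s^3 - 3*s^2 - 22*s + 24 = (s - 6)*(s - 1)*(s + 4)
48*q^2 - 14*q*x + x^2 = (-8*q + x)*(-6*q + x)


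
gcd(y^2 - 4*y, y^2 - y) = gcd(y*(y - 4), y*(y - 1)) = y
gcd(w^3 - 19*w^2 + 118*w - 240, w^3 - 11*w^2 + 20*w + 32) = w - 8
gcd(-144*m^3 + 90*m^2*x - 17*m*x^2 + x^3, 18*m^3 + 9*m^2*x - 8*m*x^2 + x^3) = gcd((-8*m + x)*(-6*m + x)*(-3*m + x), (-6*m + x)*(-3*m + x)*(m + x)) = 18*m^2 - 9*m*x + x^2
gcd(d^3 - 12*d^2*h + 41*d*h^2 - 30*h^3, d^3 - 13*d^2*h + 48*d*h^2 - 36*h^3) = d^2 - 7*d*h + 6*h^2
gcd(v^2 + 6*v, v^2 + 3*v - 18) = v + 6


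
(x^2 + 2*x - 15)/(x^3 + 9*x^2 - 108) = (x + 5)/(x^2 + 12*x + 36)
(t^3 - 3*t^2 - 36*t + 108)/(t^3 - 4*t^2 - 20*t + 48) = (t^2 + 3*t - 18)/(t^2 + 2*t - 8)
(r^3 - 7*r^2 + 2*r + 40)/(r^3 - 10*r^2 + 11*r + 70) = (r - 4)/(r - 7)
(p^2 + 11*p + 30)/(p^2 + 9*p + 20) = (p + 6)/(p + 4)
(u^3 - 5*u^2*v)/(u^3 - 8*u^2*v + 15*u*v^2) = u/(u - 3*v)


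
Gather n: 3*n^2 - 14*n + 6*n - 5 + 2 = 3*n^2 - 8*n - 3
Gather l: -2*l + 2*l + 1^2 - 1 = 0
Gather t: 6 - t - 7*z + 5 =-t - 7*z + 11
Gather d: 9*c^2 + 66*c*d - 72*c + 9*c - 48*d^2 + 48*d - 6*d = 9*c^2 - 63*c - 48*d^2 + d*(66*c + 42)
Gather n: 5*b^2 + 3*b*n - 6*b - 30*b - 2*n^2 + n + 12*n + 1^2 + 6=5*b^2 - 36*b - 2*n^2 + n*(3*b + 13) + 7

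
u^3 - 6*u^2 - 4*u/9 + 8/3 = (u - 6)*(u - 2/3)*(u + 2/3)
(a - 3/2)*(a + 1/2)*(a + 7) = a^3 + 6*a^2 - 31*a/4 - 21/4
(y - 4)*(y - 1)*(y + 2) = y^3 - 3*y^2 - 6*y + 8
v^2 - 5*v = v*(v - 5)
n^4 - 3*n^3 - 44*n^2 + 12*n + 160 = (n - 8)*(n - 2)*(n + 2)*(n + 5)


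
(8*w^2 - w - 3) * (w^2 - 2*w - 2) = 8*w^4 - 17*w^3 - 17*w^2 + 8*w + 6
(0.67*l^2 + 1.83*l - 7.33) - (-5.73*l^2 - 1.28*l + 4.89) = 6.4*l^2 + 3.11*l - 12.22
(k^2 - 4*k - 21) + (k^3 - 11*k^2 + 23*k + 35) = k^3 - 10*k^2 + 19*k + 14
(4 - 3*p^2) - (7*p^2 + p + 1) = -10*p^2 - p + 3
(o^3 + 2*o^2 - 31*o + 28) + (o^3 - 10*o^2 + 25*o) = 2*o^3 - 8*o^2 - 6*o + 28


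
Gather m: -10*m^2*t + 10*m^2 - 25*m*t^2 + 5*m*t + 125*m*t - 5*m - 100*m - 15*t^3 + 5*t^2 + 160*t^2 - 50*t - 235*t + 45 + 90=m^2*(10 - 10*t) + m*(-25*t^2 + 130*t - 105) - 15*t^3 + 165*t^2 - 285*t + 135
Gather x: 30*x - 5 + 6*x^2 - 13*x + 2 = 6*x^2 + 17*x - 3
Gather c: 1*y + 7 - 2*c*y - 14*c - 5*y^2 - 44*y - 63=c*(-2*y - 14) - 5*y^2 - 43*y - 56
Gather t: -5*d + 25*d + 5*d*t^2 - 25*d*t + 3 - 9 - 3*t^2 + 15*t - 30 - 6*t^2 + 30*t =20*d + t^2*(5*d - 9) + t*(45 - 25*d) - 36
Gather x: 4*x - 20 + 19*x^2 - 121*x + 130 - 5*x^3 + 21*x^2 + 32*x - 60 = -5*x^3 + 40*x^2 - 85*x + 50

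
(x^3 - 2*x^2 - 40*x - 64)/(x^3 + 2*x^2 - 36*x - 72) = (x^2 - 4*x - 32)/(x^2 - 36)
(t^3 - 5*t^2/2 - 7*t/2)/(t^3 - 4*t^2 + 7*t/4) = 2*(t + 1)/(2*t - 1)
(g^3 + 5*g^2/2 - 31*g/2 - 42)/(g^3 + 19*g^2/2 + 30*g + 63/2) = (g - 4)/(g + 3)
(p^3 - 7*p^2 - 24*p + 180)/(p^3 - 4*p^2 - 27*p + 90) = (p - 6)/(p - 3)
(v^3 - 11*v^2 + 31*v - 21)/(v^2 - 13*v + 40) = (v^3 - 11*v^2 + 31*v - 21)/(v^2 - 13*v + 40)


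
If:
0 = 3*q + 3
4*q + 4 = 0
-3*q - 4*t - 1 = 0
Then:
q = -1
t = 1/2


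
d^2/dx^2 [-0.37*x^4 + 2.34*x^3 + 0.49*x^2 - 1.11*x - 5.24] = -4.44*x^2 + 14.04*x + 0.98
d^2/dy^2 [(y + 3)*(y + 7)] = 2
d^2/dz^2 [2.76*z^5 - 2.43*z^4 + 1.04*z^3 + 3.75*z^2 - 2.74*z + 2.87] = 55.2*z^3 - 29.16*z^2 + 6.24*z + 7.5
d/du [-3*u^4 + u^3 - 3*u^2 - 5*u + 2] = -12*u^3 + 3*u^2 - 6*u - 5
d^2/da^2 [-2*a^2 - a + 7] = -4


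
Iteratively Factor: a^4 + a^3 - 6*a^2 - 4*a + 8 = (a + 2)*(a^3 - a^2 - 4*a + 4) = (a - 2)*(a + 2)*(a^2 + a - 2) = (a - 2)*(a - 1)*(a + 2)*(a + 2)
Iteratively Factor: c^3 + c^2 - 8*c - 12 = (c - 3)*(c^2 + 4*c + 4) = (c - 3)*(c + 2)*(c + 2)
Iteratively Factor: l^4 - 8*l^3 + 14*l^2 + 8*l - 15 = (l - 3)*(l^3 - 5*l^2 - l + 5) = (l - 3)*(l - 1)*(l^2 - 4*l - 5) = (l - 5)*(l - 3)*(l - 1)*(l + 1)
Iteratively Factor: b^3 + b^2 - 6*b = (b)*(b^2 + b - 6) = b*(b + 3)*(b - 2)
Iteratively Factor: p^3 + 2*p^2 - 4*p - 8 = (p + 2)*(p^2 - 4) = (p - 2)*(p + 2)*(p + 2)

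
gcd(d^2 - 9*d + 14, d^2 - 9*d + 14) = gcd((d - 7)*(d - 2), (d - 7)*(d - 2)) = d^2 - 9*d + 14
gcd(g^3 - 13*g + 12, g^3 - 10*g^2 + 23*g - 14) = g - 1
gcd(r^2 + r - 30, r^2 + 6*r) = r + 6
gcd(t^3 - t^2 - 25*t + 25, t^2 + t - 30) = t - 5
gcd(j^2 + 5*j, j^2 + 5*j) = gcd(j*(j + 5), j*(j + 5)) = j^2 + 5*j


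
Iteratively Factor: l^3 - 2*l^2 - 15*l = (l)*(l^2 - 2*l - 15) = l*(l + 3)*(l - 5)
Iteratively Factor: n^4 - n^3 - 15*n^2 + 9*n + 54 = (n - 3)*(n^3 + 2*n^2 - 9*n - 18) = (n - 3)*(n + 3)*(n^2 - n - 6) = (n - 3)*(n + 2)*(n + 3)*(n - 3)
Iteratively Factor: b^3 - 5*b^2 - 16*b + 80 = (b + 4)*(b^2 - 9*b + 20) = (b - 4)*(b + 4)*(b - 5)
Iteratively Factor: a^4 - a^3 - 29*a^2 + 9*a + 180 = (a + 4)*(a^3 - 5*a^2 - 9*a + 45) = (a + 3)*(a + 4)*(a^2 - 8*a + 15) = (a - 3)*(a + 3)*(a + 4)*(a - 5)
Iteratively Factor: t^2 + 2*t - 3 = (t - 1)*(t + 3)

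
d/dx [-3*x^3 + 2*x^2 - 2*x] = -9*x^2 + 4*x - 2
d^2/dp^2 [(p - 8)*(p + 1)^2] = 6*p - 12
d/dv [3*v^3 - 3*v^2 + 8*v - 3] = 9*v^2 - 6*v + 8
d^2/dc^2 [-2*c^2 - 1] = -4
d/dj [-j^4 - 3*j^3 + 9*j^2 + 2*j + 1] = -4*j^3 - 9*j^2 + 18*j + 2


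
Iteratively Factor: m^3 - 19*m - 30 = (m + 3)*(m^2 - 3*m - 10) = (m - 5)*(m + 3)*(m + 2)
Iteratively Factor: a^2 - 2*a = (a)*(a - 2)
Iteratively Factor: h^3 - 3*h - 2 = (h + 1)*(h^2 - h - 2) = (h + 1)^2*(h - 2)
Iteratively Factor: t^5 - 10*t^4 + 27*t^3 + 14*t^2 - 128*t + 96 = (t - 3)*(t^4 - 7*t^3 + 6*t^2 + 32*t - 32) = (t - 4)*(t - 3)*(t^3 - 3*t^2 - 6*t + 8) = (t - 4)*(t - 3)*(t + 2)*(t^2 - 5*t + 4) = (t - 4)^2*(t - 3)*(t + 2)*(t - 1)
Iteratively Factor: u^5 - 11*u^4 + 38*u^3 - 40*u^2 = (u - 4)*(u^4 - 7*u^3 + 10*u^2) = u*(u - 4)*(u^3 - 7*u^2 + 10*u) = u^2*(u - 4)*(u^2 - 7*u + 10) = u^2*(u - 5)*(u - 4)*(u - 2)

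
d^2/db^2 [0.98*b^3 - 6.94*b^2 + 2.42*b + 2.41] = 5.88*b - 13.88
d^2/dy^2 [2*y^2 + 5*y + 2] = 4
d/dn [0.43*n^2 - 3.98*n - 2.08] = 0.86*n - 3.98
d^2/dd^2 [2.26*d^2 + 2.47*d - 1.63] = 4.52000000000000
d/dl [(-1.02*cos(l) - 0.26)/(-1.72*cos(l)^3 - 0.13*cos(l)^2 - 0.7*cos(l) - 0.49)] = (3.5088*cos(l)^3 + 1.4742*cos(l)^2 + 0.0676*cos(l) - 0.3178)*sin(l)/(2.9584*cos(l)^6 + 0.4472*cos(l)^5 + 2.4249*cos(l)^4 + 1.8676*cos(l)^3 + 0.6174*cos(l)^2 + 0.686*cos(l) + 0.2401)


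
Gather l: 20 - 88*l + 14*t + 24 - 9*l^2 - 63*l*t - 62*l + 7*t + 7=-9*l^2 + l*(-63*t - 150) + 21*t + 51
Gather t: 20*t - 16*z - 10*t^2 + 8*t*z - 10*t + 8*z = -10*t^2 + t*(8*z + 10) - 8*z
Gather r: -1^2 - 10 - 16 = -27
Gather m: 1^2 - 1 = 0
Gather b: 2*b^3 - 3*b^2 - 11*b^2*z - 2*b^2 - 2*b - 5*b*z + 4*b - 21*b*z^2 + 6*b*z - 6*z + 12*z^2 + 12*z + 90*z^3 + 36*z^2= 2*b^3 + b^2*(-11*z - 5) + b*(-21*z^2 + z + 2) + 90*z^3 + 48*z^2 + 6*z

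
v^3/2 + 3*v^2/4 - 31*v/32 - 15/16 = (v/2 + 1)*(v - 5/4)*(v + 3/4)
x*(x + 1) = x^2 + x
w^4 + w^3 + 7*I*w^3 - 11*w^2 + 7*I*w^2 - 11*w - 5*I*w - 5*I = (w + 1)*(w + I)^2*(w + 5*I)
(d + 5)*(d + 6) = d^2 + 11*d + 30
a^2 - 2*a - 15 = (a - 5)*(a + 3)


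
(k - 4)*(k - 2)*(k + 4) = k^3 - 2*k^2 - 16*k + 32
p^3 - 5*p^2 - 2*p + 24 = (p - 4)*(p - 3)*(p + 2)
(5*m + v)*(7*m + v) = 35*m^2 + 12*m*v + v^2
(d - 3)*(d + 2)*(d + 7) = d^3 + 6*d^2 - 13*d - 42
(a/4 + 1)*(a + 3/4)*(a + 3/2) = a^3/4 + 25*a^2/16 + 81*a/32 + 9/8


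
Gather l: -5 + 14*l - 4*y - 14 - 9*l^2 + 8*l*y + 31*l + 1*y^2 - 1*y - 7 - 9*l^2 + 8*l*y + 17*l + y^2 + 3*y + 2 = -18*l^2 + l*(16*y + 62) + 2*y^2 - 2*y - 24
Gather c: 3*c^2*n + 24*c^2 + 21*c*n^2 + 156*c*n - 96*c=c^2*(3*n + 24) + c*(21*n^2 + 156*n - 96)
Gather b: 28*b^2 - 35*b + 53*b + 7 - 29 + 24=28*b^2 + 18*b + 2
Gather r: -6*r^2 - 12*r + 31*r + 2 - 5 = -6*r^2 + 19*r - 3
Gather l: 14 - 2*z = 14 - 2*z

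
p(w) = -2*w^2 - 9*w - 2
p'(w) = -4*w - 9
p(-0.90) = 4.48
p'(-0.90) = -5.40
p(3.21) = -51.50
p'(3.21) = -21.84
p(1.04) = -13.52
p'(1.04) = -13.16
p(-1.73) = 7.58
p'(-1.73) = -2.08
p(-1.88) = 7.85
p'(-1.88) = -1.48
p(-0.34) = 0.83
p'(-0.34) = -7.64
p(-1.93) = 7.92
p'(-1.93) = -1.28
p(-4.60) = -2.92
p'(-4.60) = 9.40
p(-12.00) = -182.00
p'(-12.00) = 39.00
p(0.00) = -2.00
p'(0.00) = -9.00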